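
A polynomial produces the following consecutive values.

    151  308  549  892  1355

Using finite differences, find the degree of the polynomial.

First differences: 157, 241, 343, 463
Second differences: 84, 102, 120
Third differences: 18, 18
The third differences are constant, so the polynomial has degree 3.

3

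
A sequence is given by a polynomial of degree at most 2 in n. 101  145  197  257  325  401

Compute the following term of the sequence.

485

Δ: 44  52  60  68  76
Δ²: 8  8  8  8
Second differences constant at 8.
76 + 8 = 84;  401 + 84 = 485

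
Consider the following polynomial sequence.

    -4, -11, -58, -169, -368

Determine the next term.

D1: -7  -47  -111  -199
D2: -40  -64  -88
D3: -24  -24
The third differences are constant (-24).
-88 − 24 = -112;  -199 − 112 = -311;  -368 − 311 = -679

-679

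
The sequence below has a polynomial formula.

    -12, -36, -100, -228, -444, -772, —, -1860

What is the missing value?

-1236

Using the first 6 terms:
-24, -64, -128, -216, -328
-40, -64, -88, -112
-24, -24, -24
Constant third difference = -24.
Extend forward: -112 − 24 = -136;  -328 − 136 = -464;  -772 − 464 = -1236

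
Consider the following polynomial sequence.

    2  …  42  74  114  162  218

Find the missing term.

18

Using the last 5 terms:
32, 40, 48, 56
8, 8, 8
Constant second difference = 8.
Extend backward: 32 − 8 = 24;  42 − 24 = 18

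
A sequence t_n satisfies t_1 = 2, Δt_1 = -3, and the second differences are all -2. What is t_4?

-13

Build the table forward from the leading diagonal:
D2: -2  -2  -2  -2
D1: -3  -5  -7  -9
t: 2  -1  -6  -13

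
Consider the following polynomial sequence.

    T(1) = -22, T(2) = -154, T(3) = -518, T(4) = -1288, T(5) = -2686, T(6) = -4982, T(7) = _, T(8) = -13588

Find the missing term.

-8494

Using the first 6 terms:
First differences: -132, -364, -770, -1398, -2296
Second differences: -232, -406, -628, -898
Third differences: -174, -222, -270
Fourth differences: -48, -48
Constant fourth difference = -48.
Extend forward: -270 − 48 = -318;  -898 − 318 = -1216;  -2296 − 1216 = -3512;  -4982 − 3512 = -8494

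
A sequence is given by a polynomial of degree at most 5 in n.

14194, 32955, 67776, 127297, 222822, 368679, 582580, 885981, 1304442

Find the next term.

1867987

First differences: 18761, 34821, 59521, 95525, 145857, 213901, 303401, 418461
Second differences: 16060, 24700, 36004, 50332, 68044, 89500, 115060
Third differences: 8640, 11304, 14328, 17712, 21456, 25560
Fourth differences: 2664, 3024, 3384, 3744, 4104
Fifth differences: 360, 360, 360, 360
The fifth differences are constant (360).
4104 + 360 = 4464;  25560 + 4464 = 30024;  115060 + 30024 = 145084;  418461 + 145084 = 563545;  1304442 + 563545 = 1867987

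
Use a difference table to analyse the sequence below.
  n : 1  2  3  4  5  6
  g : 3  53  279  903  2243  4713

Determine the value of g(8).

15179

D1: 50, 226, 624, 1340, 2470
D2: 176, 398, 716, 1130
D3: 222, 318, 414
D4: 96, 96
Fourth differences constant at 96.
414 + 96 = 510;  1130 + 510 = 1640;  2470 + 1640 = 4110;  4713 + 4110 = 8823
510 + 96 = 606;  1640 + 606 = 2246;  4110 + 2246 = 6356;  8823 + 6356 = 15179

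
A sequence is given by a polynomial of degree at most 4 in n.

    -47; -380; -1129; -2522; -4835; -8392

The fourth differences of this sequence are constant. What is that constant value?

First differences: -333, -749, -1393, -2313, -3557
Second differences: -416, -644, -920, -1244
Third differences: -228, -276, -324
Fourth differences: -48, -48

-48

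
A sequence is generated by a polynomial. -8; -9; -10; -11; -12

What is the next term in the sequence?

-13

Δ: -1  -1  -1  -1
First differences constant at -1.
-12 − 1 = -13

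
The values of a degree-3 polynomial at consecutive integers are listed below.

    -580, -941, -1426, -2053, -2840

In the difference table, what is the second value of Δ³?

First differences: -361, -485, -627, -787
Second differences: -124, -142, -160
Third differences: -18, -18

-18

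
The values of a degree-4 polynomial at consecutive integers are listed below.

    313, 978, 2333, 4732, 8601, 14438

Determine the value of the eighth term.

Δ: 665, 1355, 2399, 3869, 5837
Δ²: 690, 1044, 1470, 1968
Δ³: 354, 426, 498
Δ⁴: 72, 72
The fourth differences are constant (72).
498 + 72 = 570;  1968 + 570 = 2538;  5837 + 2538 = 8375;  14438 + 8375 = 22813
570 + 72 = 642;  2538 + 642 = 3180;  8375 + 3180 = 11555;  22813 + 11555 = 34368

34368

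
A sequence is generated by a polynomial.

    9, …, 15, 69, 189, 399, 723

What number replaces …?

3

Using the last 5 terms:
First differences: 54, 120, 210, 324
Second differences: 66, 90, 114
Third differences: 24, 24
Constant third difference = 24.
Extend backward: 66 − 24 = 42;  54 − 42 = 12;  15 − 12 = 3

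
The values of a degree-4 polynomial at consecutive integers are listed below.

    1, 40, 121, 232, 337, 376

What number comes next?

39  81  111  105  39
42  30  -6  -66
-12  -36  -60
-24  -24
Constant fourth difference = -24, so extend:
-60 − 24 = -84;  -66 − 84 = -150;  39 − 150 = -111;  376 − 111 = 265

265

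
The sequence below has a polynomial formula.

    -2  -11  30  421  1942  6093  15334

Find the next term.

33325

First differences: -9  41  391  1521  4151  9241
Second differences: 50  350  1130  2630  5090
Third differences: 300  780  1500  2460
Fourth differences: 480  720  960
Fifth differences: 240  240
Fifth differences constant at 240.
960 + 240 = 1200;  2460 + 1200 = 3660;  5090 + 3660 = 8750;  9241 + 8750 = 17991;  15334 + 17991 = 33325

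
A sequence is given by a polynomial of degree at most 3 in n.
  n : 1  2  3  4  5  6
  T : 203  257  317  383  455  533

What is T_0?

Δ: 54  60  66  72  78
Δ²: 6  6  6  6
The second differences are constant at 6.
Work back: 54 − 6 = 48;  203 − 48 = 155

155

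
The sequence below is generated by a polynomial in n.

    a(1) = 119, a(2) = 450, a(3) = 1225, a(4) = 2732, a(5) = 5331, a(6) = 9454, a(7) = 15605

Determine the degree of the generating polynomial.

4

Δ: 331, 775, 1507, 2599, 4123, 6151
Δ²: 444, 732, 1092, 1524, 2028
Δ³: 288, 360, 432, 504
Δ⁴: 72, 72, 72
The fourth differences are constant, so the polynomial has degree 4.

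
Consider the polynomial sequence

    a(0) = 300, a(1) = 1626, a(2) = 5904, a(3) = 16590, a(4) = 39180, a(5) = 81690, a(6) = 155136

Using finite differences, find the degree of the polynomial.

First differences: 1326, 4278, 10686, 22590, 42510, 73446
Second differences: 2952, 6408, 11904, 19920, 30936
Third differences: 3456, 5496, 8016, 11016
Fourth differences: 2040, 2520, 3000
Fifth differences: 480, 480
The fifth differences are constant, so the polynomial has degree 5.

5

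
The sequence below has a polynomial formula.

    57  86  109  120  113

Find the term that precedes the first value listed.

28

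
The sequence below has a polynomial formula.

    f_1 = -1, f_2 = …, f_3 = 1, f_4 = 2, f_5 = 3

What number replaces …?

Using the last 3 terms:
Δ: 1  1
Constant first difference = 1.
Extend backward: 1 − 1 = 0

0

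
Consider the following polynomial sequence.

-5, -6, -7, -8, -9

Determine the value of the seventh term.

First differences: -1, -1, -1, -1
Constant first difference = -1, so extend:
-9 − 1 = -10
-10 − 1 = -11

-11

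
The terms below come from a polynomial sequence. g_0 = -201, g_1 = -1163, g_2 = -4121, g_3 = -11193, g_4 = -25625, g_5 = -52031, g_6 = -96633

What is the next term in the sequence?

-167501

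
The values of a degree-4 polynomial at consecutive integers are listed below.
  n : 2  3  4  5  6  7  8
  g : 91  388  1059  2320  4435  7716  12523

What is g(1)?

0

Δ: 297, 671, 1261, 2115, 3281, 4807
Δ²: 374, 590, 854, 1166, 1526
Δ³: 216, 264, 312, 360
Δ⁴: 48, 48, 48
The fourth differences are constant at 48.
Work back: 216 − 48 = 168;  374 − 168 = 206;  297 − 206 = 91;  91 − 91 = 0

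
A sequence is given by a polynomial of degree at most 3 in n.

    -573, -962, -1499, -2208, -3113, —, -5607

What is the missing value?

Using the first 5 terms:
D1: -389  -537  -709  -905
D2: -148  -172  -196
D3: -24  -24
Constant third difference = -24.
Extend forward: -196 − 24 = -220;  -905 − 220 = -1125;  -3113 − 1125 = -4238

-4238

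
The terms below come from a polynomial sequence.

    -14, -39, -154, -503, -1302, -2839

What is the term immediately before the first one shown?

D1: -25  -115  -349  -799  -1537
D2: -90  -234  -450  -738
D3: -144  -216  -288
D4: -72  -72
The fourth differences are constant at -72.
Work back: -144 + 72 = -72;  -90 + 72 = -18;  -25 + 18 = -7;  -14 + 7 = -7

-7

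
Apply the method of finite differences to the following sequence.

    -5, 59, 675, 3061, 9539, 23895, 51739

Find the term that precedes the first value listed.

9

Δ: 64, 616, 2386, 6478, 14356, 27844
Δ²: 552, 1770, 4092, 7878, 13488
Δ³: 1218, 2322, 3786, 5610
Δ⁴: 1104, 1464, 1824
Δ⁵: 360, 360
The fifth differences are constant at 360.
Work back: 1104 − 360 = 744;  1218 − 744 = 474;  552 − 474 = 78;  64 − 78 = -14;  -5 + 14 = 9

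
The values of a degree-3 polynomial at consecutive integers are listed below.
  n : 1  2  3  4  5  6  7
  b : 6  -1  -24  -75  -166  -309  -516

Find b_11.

-2224

-7  -23  -51  -91  -143  -207
-16  -28  -40  -52  -64
-12  -12  -12  -12
The third differences are constant (-12).
-64 − 12 = -76;  -207 − 76 = -283;  -516 − 283 = -799
-76 − 12 = -88;  -283 − 88 = -371;  -799 − 371 = -1170
-88 − 12 = -100;  -371 − 100 = -471;  -1170 − 471 = -1641
-100 − 12 = -112;  -471 − 112 = -583;  -1641 − 583 = -2224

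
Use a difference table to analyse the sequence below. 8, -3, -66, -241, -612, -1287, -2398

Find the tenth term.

First differences: -11, -63, -175, -371, -675, -1111
Second differences: -52, -112, -196, -304, -436
Third differences: -60, -84, -108, -132
Fourth differences: -24, -24, -24
Constant fourth difference = -24, so extend:
-132 − 24 = -156;  -436 − 156 = -592;  -1111 − 592 = -1703;  -2398 − 1703 = -4101
-156 − 24 = -180;  -592 − 180 = -772;  -1703 − 772 = -2475;  -4101 − 2475 = -6576
-180 − 24 = -204;  -772 − 204 = -976;  -2475 − 976 = -3451;  -6576 − 3451 = -10027

-10027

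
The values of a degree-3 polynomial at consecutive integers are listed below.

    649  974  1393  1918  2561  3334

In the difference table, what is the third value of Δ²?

118

D1: 325, 419, 525, 643, 773
D2: 94, 106, 118, 130
D3: 12, 12, 12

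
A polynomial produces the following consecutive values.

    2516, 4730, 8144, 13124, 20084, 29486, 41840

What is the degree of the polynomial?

4

D1: 2214, 3414, 4980, 6960, 9402, 12354
D2: 1200, 1566, 1980, 2442, 2952
D3: 366, 414, 462, 510
D4: 48, 48, 48
The fourth differences are constant, so the polynomial has degree 4.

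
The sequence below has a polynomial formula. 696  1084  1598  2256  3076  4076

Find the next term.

D1: 388  514  658  820  1000
D2: 126  144  162  180
D3: 18  18  18
The third differences are constant (18).
180 + 18 = 198;  1000 + 198 = 1198;  4076 + 1198 = 5274

5274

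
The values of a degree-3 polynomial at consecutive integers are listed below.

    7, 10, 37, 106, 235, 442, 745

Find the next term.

1162

First differences: 3, 27, 69, 129, 207, 303
Second differences: 24, 42, 60, 78, 96
Third differences: 18, 18, 18, 18
Constant third difference = 18, so extend:
96 + 18 = 114;  303 + 114 = 417;  745 + 417 = 1162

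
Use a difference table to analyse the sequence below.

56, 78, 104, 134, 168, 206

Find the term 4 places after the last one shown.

D1: 22 , 26 , 30 , 34 , 38
D2: 4 , 4 , 4 , 4
The second differences are constant (4).
38 + 4 = 42;  206 + 42 = 248
42 + 4 = 46;  248 + 46 = 294
46 + 4 = 50;  294 + 50 = 344
50 + 4 = 54;  344 + 54 = 398

398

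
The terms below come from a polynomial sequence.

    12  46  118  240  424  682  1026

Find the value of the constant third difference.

12

First differences: 34, 72, 122, 184, 258, 344
Second differences: 38, 50, 62, 74, 86
Third differences: 12, 12, 12, 12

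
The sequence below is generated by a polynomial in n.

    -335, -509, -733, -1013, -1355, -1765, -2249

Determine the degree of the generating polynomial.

First differences: -174, -224, -280, -342, -410, -484
Second differences: -50, -56, -62, -68, -74
Third differences: -6, -6, -6, -6
The third differences are constant, so the polynomial has degree 3.

3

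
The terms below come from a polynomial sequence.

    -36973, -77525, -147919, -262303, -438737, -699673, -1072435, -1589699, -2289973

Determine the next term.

-3218077

D1: -40552  -70394  -114384  -176434  -260936  -372762  -517264  -700274
D2: -29842  -43990  -62050  -84502  -111826  -144502  -183010
D3: -14148  -18060  -22452  -27324  -32676  -38508
D4: -3912  -4392  -4872  -5352  -5832
D5: -480  -480  -480  -480
Fifth differences constant at -480.
-5832 − 480 = -6312;  -38508 − 6312 = -44820;  -183010 − 44820 = -227830;  -700274 − 227830 = -928104;  -2289973 − 928104 = -3218077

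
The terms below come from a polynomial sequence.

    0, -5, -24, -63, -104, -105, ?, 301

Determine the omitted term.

0

Using the first 6 terms:
D1: -5, -19, -39, -41, -1
D2: -14, -20, -2, 40
D3: -6, 18, 42
D4: 24, 24
Constant fourth difference = 24.
Extend forward: 42 + 24 = 66;  40 + 66 = 106;  -1 + 106 = 105;  -105 + 105 = 0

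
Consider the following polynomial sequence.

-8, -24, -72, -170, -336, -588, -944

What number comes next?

-1422

Δ: -16, -48, -98, -166, -252, -356
Δ²: -32, -50, -68, -86, -104
Δ³: -18, -18, -18, -18
The third differences are constant (-18).
-104 − 18 = -122;  -356 − 122 = -478;  -944 − 478 = -1422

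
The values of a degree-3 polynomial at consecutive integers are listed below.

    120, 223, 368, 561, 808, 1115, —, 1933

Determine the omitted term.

Using the first 6 terms:
D1: 103, 145, 193, 247, 307
D2: 42, 48, 54, 60
D3: 6, 6, 6
Constant third difference = 6.
Extend forward: 60 + 6 = 66;  307 + 66 = 373;  1115 + 373 = 1488

1488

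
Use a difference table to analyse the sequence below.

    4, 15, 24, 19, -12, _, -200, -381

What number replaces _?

-81

Using the first 5 terms:
D1: 11, 9, -5, -31
D2: -2, -14, -26
D3: -12, -12
Constant third difference = -12.
Extend forward: -26 − 12 = -38;  -31 − 38 = -69;  -12 − 69 = -81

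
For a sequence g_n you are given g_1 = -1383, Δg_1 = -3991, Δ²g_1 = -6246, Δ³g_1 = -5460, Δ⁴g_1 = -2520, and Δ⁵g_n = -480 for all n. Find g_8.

Build the table forward from the leading diagonal:
Δ⁵: -480  -480  -480  -480  -480  -480  -480  -480
Δ⁴: -2520  -3000  -3480  -3960  -4440  -4920  -5400  -5880
Δ³: -5460  -7980  -10980  -14460  -18420  -22860  -27780  -33180
Δ²: -6246  -11706  -19686  -30666  -45126  -63546  -86406  -114186
Δ: -3991  -10237  -21943  -41629  -72295  -117421  -180967  -267373
g: -1383  -5374  -15611  -37554  -79183  -151478  -268899  -449866

-449866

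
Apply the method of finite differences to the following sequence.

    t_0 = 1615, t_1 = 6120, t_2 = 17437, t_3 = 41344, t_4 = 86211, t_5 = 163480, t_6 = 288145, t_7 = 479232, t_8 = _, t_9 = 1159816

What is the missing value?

760279

Using the first 8 terms:
Δ: 4505, 11317, 23907, 44867, 77269, 124665, 191087
Δ²: 6812, 12590, 20960, 32402, 47396, 66422
Δ³: 5778, 8370, 11442, 14994, 19026
Δ⁴: 2592, 3072, 3552, 4032
Δ⁵: 480, 480, 480
Constant fifth difference = 480.
Extend forward: 4032 + 480 = 4512;  19026 + 4512 = 23538;  66422 + 23538 = 89960;  191087 + 89960 = 281047;  479232 + 281047 = 760279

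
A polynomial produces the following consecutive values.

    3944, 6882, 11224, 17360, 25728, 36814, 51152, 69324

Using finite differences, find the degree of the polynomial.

4

2938, 4342, 6136, 8368, 11086, 14338, 18172
1404, 1794, 2232, 2718, 3252, 3834
390, 438, 486, 534, 582
48, 48, 48, 48
The fourth differences are constant, so the polynomial has degree 4.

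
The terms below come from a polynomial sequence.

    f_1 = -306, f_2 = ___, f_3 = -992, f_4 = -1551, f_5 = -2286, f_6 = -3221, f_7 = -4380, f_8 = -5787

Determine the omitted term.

Using the last 6 terms:
Δ: -559  -735  -935  -1159  -1407
Δ²: -176  -200  -224  -248
Δ³: -24  -24  -24
Constant third difference = -24.
Extend backward: -176 + 24 = -152;  -559 + 152 = -407;  -992 + 407 = -585

-585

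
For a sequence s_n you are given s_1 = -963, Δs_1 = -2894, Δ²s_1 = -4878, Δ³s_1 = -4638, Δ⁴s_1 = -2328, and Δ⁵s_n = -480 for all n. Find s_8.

-377549

Build the table forward from the leading diagonal:
Δ⁵: -480, -480, -480, -480, -480, -480, -480, -480
Δ⁴: -2328, -2808, -3288, -3768, -4248, -4728, -5208, -5688
Δ³: -4638, -6966, -9774, -13062, -16830, -21078, -25806, -31014
Δ²: -4878, -9516, -16482, -26256, -39318, -56148, -77226, -103032
Δ: -2894, -7772, -17288, -33770, -60026, -99344, -155492, -232718
s: -963, -3857, -11629, -28917, -62687, -122713, -222057, -377549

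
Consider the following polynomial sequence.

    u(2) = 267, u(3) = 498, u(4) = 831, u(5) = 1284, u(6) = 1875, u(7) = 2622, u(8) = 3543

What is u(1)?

120

231, 333, 453, 591, 747, 921
102, 120, 138, 156, 174
18, 18, 18, 18
The third differences are constant at 18.
Work back: 102 − 18 = 84;  231 − 84 = 147;  267 − 147 = 120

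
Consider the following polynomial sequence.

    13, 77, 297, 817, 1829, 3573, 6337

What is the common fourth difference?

48

First differences: 64, 220, 520, 1012, 1744, 2764
Second differences: 156, 300, 492, 732, 1020
Third differences: 144, 192, 240, 288
Fourth differences: 48, 48, 48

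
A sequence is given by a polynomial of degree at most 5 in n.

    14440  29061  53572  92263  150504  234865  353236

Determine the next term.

514947

First differences: 14621, 24511, 38691, 58241, 84361, 118371
Second differences: 9890, 14180, 19550, 26120, 34010
Third differences: 4290, 5370, 6570, 7890
Fourth differences: 1080, 1200, 1320
Fifth differences: 120, 120
Constant fifth difference = 120, so extend:
1320 + 120 = 1440;  7890 + 1440 = 9330;  34010 + 9330 = 43340;  118371 + 43340 = 161711;  353236 + 161711 = 514947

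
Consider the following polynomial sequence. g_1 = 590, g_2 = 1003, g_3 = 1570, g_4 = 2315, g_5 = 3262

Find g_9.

9550

413, 567, 745, 947
154, 178, 202
24, 24
The third differences are constant (24).
202 + 24 = 226;  947 + 226 = 1173;  3262 + 1173 = 4435
226 + 24 = 250;  1173 + 250 = 1423;  4435 + 1423 = 5858
250 + 24 = 274;  1423 + 274 = 1697;  5858 + 1697 = 7555
274 + 24 = 298;  1697 + 298 = 1995;  7555 + 1995 = 9550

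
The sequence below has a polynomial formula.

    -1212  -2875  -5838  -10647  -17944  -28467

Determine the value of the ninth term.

-1663, -2963, -4809, -7297, -10523
-1300, -1846, -2488, -3226
-546, -642, -738
-96, -96
Fourth differences constant at -96.
-738 − 96 = -834;  -3226 − 834 = -4060;  -10523 − 4060 = -14583;  -28467 − 14583 = -43050
-834 − 96 = -930;  -4060 − 930 = -4990;  -14583 − 4990 = -19573;  -43050 − 19573 = -62623
-930 − 96 = -1026;  -4990 − 1026 = -6016;  -19573 − 6016 = -25589;  -62623 − 25589 = -88212

-88212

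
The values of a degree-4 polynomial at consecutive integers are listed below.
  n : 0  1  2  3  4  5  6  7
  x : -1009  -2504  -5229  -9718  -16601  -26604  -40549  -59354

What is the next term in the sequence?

-84033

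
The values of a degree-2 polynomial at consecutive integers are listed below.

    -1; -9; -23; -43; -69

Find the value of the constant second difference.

-6

D1: -8, -14, -20, -26
D2: -6, -6, -6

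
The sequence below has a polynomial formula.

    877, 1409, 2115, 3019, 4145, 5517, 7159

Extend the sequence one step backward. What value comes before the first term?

Δ: 532, 706, 904, 1126, 1372, 1642
Δ²: 174, 198, 222, 246, 270
Δ³: 24, 24, 24, 24
The third differences are constant at 24.
Work back: 174 − 24 = 150;  532 − 150 = 382;  877 − 382 = 495

495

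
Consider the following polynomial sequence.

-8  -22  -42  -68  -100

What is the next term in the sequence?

-138

Δ: -14, -20, -26, -32
Δ²: -6, -6, -6
Constant second difference = -6, so extend:
-32 − 6 = -38;  -100 − 38 = -138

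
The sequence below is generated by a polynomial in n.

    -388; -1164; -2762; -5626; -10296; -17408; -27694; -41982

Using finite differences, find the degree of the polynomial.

-776, -1598, -2864, -4670, -7112, -10286, -14288
-822, -1266, -1806, -2442, -3174, -4002
-444, -540, -636, -732, -828
-96, -96, -96, -96
The fourth differences are constant, so the polynomial has degree 4.

4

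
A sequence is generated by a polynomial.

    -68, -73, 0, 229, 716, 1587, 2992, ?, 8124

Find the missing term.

Using the first 7 terms:
First differences: -5  73  229  487  871  1405
Second differences: 78  156  258  384  534
Third differences: 78  102  126  150
Fourth differences: 24  24  24
Constant fourth difference = 24.
Extend forward: 150 + 24 = 174;  534 + 174 = 708;  1405 + 708 = 2113;  2992 + 2113 = 5105

5105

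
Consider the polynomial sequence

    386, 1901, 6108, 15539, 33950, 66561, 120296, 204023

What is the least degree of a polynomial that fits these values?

5

1515, 4207, 9431, 18411, 32611, 53735, 83727
2692, 5224, 8980, 14200, 21124, 29992
2532, 3756, 5220, 6924, 8868
1224, 1464, 1704, 1944
240, 240, 240
The fifth differences are constant, so the polynomial has degree 5.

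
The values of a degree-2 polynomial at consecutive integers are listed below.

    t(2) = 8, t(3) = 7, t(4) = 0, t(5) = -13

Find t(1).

Δ: -1  -7  -13
Δ²: -6  -6
The second differences are constant at -6.
Work back: -1 + 6 = 5;  8 − 5 = 3

3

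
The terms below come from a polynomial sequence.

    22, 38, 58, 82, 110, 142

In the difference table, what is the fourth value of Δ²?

4

Δ: 16, 20, 24, 28, 32
Δ²: 4, 4, 4, 4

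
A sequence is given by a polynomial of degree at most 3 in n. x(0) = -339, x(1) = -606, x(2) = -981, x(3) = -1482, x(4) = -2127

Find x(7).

Δ: -267 , -375 , -501 , -645
Δ²: -108 , -126 , -144
Δ³: -18 , -18
Third differences constant at -18.
-144 − 18 = -162;  -645 − 162 = -807;  -2127 − 807 = -2934
-162 − 18 = -180;  -807 − 180 = -987;  -2934 − 987 = -3921
-180 − 18 = -198;  -987 − 198 = -1185;  -3921 − 1185 = -5106

-5106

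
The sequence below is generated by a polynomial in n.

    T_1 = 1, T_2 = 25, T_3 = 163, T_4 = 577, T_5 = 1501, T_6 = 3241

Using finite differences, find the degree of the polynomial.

First differences: 24, 138, 414, 924, 1740
Second differences: 114, 276, 510, 816
Third differences: 162, 234, 306
Fourth differences: 72, 72
The fourth differences are constant, so the polynomial has degree 4.

4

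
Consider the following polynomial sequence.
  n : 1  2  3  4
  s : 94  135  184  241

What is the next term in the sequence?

306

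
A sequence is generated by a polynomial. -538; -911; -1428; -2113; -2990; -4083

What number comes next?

-5416

Δ: -373, -517, -685, -877, -1093
Δ²: -144, -168, -192, -216
Δ³: -24, -24, -24
Third differences constant at -24.
-216 − 24 = -240;  -1093 − 240 = -1333;  -4083 − 1333 = -5416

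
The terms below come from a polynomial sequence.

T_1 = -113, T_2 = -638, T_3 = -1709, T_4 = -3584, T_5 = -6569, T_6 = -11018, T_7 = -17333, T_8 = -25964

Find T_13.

-122969

D1: -525, -1071, -1875, -2985, -4449, -6315, -8631
D2: -546, -804, -1110, -1464, -1866, -2316
D3: -258, -306, -354, -402, -450
D4: -48, -48, -48, -48
The fourth differences are constant (-48).
-450 − 48 = -498;  -2316 − 498 = -2814;  -8631 − 2814 = -11445;  -25964 − 11445 = -37409
-498 − 48 = -546;  -2814 − 546 = -3360;  -11445 − 3360 = -14805;  -37409 − 14805 = -52214
-546 − 48 = -594;  -3360 − 594 = -3954;  -14805 − 3954 = -18759;  -52214 − 18759 = -70973
-594 − 48 = -642;  -3954 − 642 = -4596;  -18759 − 4596 = -23355;  -70973 − 23355 = -94328
-642 − 48 = -690;  -4596 − 690 = -5286;  -23355 − 5286 = -28641;  -94328 − 28641 = -122969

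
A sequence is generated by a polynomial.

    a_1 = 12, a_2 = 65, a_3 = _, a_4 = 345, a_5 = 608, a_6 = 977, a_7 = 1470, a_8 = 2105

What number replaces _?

170

Using the last 5 terms:
263  369  493  635
106  124  142
18  18
Constant third difference = 18.
Extend backward: 106 − 18 = 88;  263 − 88 = 175;  345 − 175 = 170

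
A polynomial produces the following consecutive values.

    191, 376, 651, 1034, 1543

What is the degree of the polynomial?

3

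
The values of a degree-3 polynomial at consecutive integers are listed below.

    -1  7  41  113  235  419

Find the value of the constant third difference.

12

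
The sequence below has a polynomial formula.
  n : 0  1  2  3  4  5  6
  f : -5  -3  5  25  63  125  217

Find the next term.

First differences: 2, 8, 20, 38, 62, 92
Second differences: 6, 12, 18, 24, 30
Third differences: 6, 6, 6, 6
Third differences constant at 6.
30 + 6 = 36;  92 + 36 = 128;  217 + 128 = 345

345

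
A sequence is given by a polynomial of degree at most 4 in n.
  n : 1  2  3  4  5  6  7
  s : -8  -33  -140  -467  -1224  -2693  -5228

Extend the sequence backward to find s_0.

First differences: -25, -107, -327, -757, -1469, -2535
Second differences: -82, -220, -430, -712, -1066
Third differences: -138, -210, -282, -354
Fourth differences: -72, -72, -72
The fourth differences are constant at -72.
Work back: -138 + 72 = -66;  -82 + 66 = -16;  -25 + 16 = -9;  -8 + 9 = 1

1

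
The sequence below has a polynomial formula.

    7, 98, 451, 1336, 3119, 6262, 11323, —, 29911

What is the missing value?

Using the first 7 terms:
Δ: 91  353  885  1783  3143  5061
Δ²: 262  532  898  1360  1918
Δ³: 270  366  462  558
Δ⁴: 96  96  96
Constant fourth difference = 96.
Extend forward: 558 + 96 = 654;  1918 + 654 = 2572;  5061 + 2572 = 7633;  11323 + 7633 = 18956

18956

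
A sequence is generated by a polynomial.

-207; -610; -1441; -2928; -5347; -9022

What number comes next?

-14325

Δ: -403 , -831 , -1487 , -2419 , -3675
Δ²: -428 , -656 , -932 , -1256
Δ³: -228 , -276 , -324
Δ⁴: -48 , -48
Fourth differences constant at -48.
-324 − 48 = -372;  -1256 − 372 = -1628;  -3675 − 1628 = -5303;  -9022 − 5303 = -14325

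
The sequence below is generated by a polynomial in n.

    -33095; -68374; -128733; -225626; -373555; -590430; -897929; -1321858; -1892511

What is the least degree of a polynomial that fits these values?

5

Δ: -35279, -60359, -96893, -147929, -216875, -307499, -423929, -570653
Δ²: -25080, -36534, -51036, -68946, -90624, -116430, -146724
Δ³: -11454, -14502, -17910, -21678, -25806, -30294
Δ⁴: -3048, -3408, -3768, -4128, -4488
Δ⁵: -360, -360, -360, -360
The fifth differences are constant, so the polynomial has degree 5.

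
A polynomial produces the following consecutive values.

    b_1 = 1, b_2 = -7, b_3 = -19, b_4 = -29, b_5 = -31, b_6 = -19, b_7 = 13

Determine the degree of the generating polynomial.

3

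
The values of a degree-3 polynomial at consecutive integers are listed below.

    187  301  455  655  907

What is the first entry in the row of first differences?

D1: 114, 154, 200, 252
D2: 40, 46, 52
D3: 6, 6

114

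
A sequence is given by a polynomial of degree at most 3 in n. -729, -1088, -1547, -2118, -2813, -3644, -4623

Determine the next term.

First differences: -359, -459, -571, -695, -831, -979
Second differences: -100, -112, -124, -136, -148
Third differences: -12, -12, -12, -12
Constant third difference = -12, so extend:
-148 − 12 = -160;  -979 − 160 = -1139;  -4623 − 1139 = -5762

-5762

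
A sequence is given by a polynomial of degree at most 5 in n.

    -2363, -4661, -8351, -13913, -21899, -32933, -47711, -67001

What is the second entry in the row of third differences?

D1: -2298, -3690, -5562, -7986, -11034, -14778, -19290
D2: -1392, -1872, -2424, -3048, -3744, -4512
D3: -480, -552, -624, -696, -768
D4: -72, -72, -72, -72

-552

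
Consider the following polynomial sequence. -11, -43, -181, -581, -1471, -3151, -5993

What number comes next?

D1: -32  -138  -400  -890  -1680  -2842
D2: -106  -262  -490  -790  -1162
D3: -156  -228  -300  -372
D4: -72  -72  -72
Fourth differences constant at -72.
-372 − 72 = -444;  -1162 − 444 = -1606;  -2842 − 1606 = -4448;  -5993 − 4448 = -10441

-10441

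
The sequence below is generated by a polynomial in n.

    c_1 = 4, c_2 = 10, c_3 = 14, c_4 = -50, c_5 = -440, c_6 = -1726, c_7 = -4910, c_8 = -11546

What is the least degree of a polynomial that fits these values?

5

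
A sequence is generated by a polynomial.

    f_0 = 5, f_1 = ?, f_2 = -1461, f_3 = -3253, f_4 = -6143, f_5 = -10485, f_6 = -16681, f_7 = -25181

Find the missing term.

-461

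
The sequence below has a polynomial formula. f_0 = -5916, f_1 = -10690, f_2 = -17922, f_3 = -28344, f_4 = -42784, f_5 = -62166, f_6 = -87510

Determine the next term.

-4774 , -7232 , -10422 , -14440 , -19382 , -25344
-2458 , -3190 , -4018 , -4942 , -5962
-732 , -828 , -924 , -1020
-96 , -96 , -96
Constant fourth difference = -96, so extend:
-1020 − 96 = -1116;  -5962 − 1116 = -7078;  -25344 − 7078 = -32422;  -87510 − 32422 = -119932

-119932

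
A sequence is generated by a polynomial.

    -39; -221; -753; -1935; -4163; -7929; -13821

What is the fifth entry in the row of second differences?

-2126

First differences: -182, -532, -1182, -2228, -3766, -5892
Second differences: -350, -650, -1046, -1538, -2126
Third differences: -300, -396, -492, -588
Fourth differences: -96, -96, -96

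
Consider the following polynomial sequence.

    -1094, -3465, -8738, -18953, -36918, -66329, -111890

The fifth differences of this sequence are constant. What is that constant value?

-120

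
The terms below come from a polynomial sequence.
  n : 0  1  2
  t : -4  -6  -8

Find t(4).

-12

First differences: -2 , -2
Constant first difference = -2, so extend:
-8 − 2 = -10
-10 − 2 = -12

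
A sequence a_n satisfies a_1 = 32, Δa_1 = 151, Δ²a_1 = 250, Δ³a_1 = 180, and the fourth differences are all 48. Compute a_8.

Build the table forward from the leading diagonal:
Δ⁴: 48, 48, 48, 48, 48, 48, 48, 48
Δ³: 180, 228, 276, 324, 372, 420, 468, 516
Δ²: 250, 430, 658, 934, 1258, 1630, 2050, 2518
Δ: 151, 401, 831, 1489, 2423, 3681, 5311, 7361
a: 32, 183, 584, 1415, 2904, 5327, 9008, 14319

14319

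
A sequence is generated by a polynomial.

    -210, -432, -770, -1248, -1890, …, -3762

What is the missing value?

Using the first 5 terms:
D1: -222  -338  -478  -642
D2: -116  -140  -164
D3: -24  -24
Constant third difference = -24.
Extend forward: -164 − 24 = -188;  -642 − 188 = -830;  -1890 − 830 = -2720

-2720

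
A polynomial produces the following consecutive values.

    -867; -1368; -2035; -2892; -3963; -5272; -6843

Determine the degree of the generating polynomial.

First differences: -501, -667, -857, -1071, -1309, -1571
Second differences: -166, -190, -214, -238, -262
Third differences: -24, -24, -24, -24
The third differences are constant, so the polynomial has degree 3.

3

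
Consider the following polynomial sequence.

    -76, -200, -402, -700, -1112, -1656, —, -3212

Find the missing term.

-2350

Using the first 6 terms:
First differences: -124, -202, -298, -412, -544
Second differences: -78, -96, -114, -132
Third differences: -18, -18, -18
Constant third difference = -18.
Extend forward: -132 − 18 = -150;  -544 − 150 = -694;  -1656 − 694 = -2350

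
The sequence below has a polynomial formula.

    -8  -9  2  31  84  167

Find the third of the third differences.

Δ: -1, 11, 29, 53, 83
Δ²: 12, 18, 24, 30
Δ³: 6, 6, 6

6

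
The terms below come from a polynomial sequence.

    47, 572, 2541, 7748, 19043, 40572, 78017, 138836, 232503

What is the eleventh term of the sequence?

567797

D1: 525, 1969, 5207, 11295, 21529, 37445, 60819, 93667
D2: 1444, 3238, 6088, 10234, 15916, 23374, 32848
D3: 1794, 2850, 4146, 5682, 7458, 9474
D4: 1056, 1296, 1536, 1776, 2016
D5: 240, 240, 240, 240
The fifth differences are constant (240).
2016 + 240 = 2256;  9474 + 2256 = 11730;  32848 + 11730 = 44578;  93667 + 44578 = 138245;  232503 + 138245 = 370748
2256 + 240 = 2496;  11730 + 2496 = 14226;  44578 + 14226 = 58804;  138245 + 58804 = 197049;  370748 + 197049 = 567797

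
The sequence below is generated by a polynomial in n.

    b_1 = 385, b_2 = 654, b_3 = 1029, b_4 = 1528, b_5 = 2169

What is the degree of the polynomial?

First differences: 269, 375, 499, 641
Second differences: 106, 124, 142
Third differences: 18, 18
The third differences are constant, so the polynomial has degree 3.

3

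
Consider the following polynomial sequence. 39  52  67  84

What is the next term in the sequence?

13  15  17
2  2
Constant second difference = 2, so extend:
17 + 2 = 19;  84 + 19 = 103

103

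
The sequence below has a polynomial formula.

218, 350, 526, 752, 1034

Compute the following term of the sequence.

Δ: 132, 176, 226, 282
Δ²: 44, 50, 56
Δ³: 6, 6
Constant third difference = 6, so extend:
56 + 6 = 62;  282 + 62 = 344;  1034 + 344 = 1378

1378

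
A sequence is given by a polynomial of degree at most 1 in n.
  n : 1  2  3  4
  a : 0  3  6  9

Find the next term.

First differences: 3, 3, 3
The first differences are constant (3).
9 + 3 = 12

12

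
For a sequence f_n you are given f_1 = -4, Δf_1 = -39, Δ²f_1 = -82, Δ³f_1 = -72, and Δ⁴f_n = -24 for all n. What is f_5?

-964

Build the table forward from the leading diagonal:
D4: -24  -24  -24  -24  -24
D3: -72  -96  -120  -144  -168
D2: -82  -154  -250  -370  -514
D1: -39  -121  -275  -525  -895
f: -4  -43  -164  -439  -964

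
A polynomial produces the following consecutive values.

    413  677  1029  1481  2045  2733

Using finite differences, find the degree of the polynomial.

3

Δ: 264, 352, 452, 564, 688
Δ²: 88, 100, 112, 124
Δ³: 12, 12, 12
The third differences are constant, so the polynomial has degree 3.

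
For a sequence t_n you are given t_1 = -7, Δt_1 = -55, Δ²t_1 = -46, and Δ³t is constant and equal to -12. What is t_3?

Build the table forward from the leading diagonal:
Δ³: -12, -12, -12
Δ²: -46, -58, -70
Δ: -55, -101, -159
t: -7, -62, -163

-163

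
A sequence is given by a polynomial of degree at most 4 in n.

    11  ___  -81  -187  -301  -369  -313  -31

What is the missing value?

-13

Using the last 6 terms:
-106  -114  -68  56  282
-8  46  124  226
54  78  102
24  24
Constant fourth difference = 24.
Extend backward: 54 − 24 = 30;  -8 − 30 = -38;  -106 + 38 = -68;  -81 + 68 = -13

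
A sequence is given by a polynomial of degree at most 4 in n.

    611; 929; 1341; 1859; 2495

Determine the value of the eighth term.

5231

First differences: 318, 412, 518, 636
Second differences: 94, 106, 118
Third differences: 12, 12
Third differences constant at 12.
118 + 12 = 130;  636 + 130 = 766;  2495 + 766 = 3261
130 + 12 = 142;  766 + 142 = 908;  3261 + 908 = 4169
142 + 12 = 154;  908 + 154 = 1062;  4169 + 1062 = 5231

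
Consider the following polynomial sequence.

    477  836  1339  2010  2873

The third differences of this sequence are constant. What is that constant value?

Δ: 359, 503, 671, 863
Δ²: 144, 168, 192
Δ³: 24, 24

24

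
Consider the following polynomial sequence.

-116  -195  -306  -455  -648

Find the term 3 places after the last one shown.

-1551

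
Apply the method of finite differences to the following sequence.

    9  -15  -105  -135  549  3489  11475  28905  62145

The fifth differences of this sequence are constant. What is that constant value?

360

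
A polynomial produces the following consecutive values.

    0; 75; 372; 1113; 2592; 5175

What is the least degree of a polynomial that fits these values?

D1: 75, 297, 741, 1479, 2583
D2: 222, 444, 738, 1104
D3: 222, 294, 366
D4: 72, 72
The fourth differences are constant, so the polynomial has degree 4.

4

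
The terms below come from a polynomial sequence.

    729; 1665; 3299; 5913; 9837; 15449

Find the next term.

23175

First differences: 936 , 1634 , 2614 , 3924 , 5612
Second differences: 698 , 980 , 1310 , 1688
Third differences: 282 , 330 , 378
Fourth differences: 48 , 48
The fourth differences are constant (48).
378 + 48 = 426;  1688 + 426 = 2114;  5612 + 2114 = 7726;  15449 + 7726 = 23175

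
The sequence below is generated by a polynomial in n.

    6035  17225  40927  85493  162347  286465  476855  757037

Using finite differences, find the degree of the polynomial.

5

Δ: 11190, 23702, 44566, 76854, 124118, 190390, 280182
Δ²: 12512, 20864, 32288, 47264, 66272, 89792
Δ³: 8352, 11424, 14976, 19008, 23520
Δ⁴: 3072, 3552, 4032, 4512
Δ⁵: 480, 480, 480
The fifth differences are constant, so the polynomial has degree 5.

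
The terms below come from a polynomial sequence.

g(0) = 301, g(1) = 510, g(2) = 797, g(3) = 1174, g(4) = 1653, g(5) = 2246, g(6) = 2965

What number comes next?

209  287  377  479  593  719
78  90  102  114  126
12  12  12  12
The third differences are constant (12).
126 + 12 = 138;  719 + 138 = 857;  2965 + 857 = 3822

3822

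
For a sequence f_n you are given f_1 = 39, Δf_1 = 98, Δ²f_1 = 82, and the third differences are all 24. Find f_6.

Build the table forward from the leading diagonal:
D3: 24, 24, 24, 24, 24, 24
D2: 82, 106, 130, 154, 178, 202
D1: 98, 180, 286, 416, 570, 748
f: 39, 137, 317, 603, 1019, 1589

1589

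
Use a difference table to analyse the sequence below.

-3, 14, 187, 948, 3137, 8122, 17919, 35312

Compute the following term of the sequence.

63973

First differences: 17, 173, 761, 2189, 4985, 9797, 17393
Second differences: 156, 588, 1428, 2796, 4812, 7596
Third differences: 432, 840, 1368, 2016, 2784
Fourth differences: 408, 528, 648, 768
Fifth differences: 120, 120, 120
The fifth differences are constant (120).
768 + 120 = 888;  2784 + 888 = 3672;  7596 + 3672 = 11268;  17393 + 11268 = 28661;  35312 + 28661 = 63973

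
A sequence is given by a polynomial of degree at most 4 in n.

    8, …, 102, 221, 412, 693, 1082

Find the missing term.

Using the last 5 terms:
D1: 119, 191, 281, 389
D2: 72, 90, 108
D3: 18, 18
Constant third difference = 18.
Extend backward: 72 − 18 = 54;  119 − 54 = 65;  102 − 65 = 37

37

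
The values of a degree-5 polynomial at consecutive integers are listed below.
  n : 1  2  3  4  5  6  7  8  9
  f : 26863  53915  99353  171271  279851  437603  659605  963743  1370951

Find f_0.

First differences: 27052, 45438, 71918, 108580, 157752, 222002, 304138, 407208
Second differences: 18386, 26480, 36662, 49172, 64250, 82136, 103070
Third differences: 8094, 10182, 12510, 15078, 17886, 20934
Fourth differences: 2088, 2328, 2568, 2808, 3048
Fifth differences: 240, 240, 240, 240
The fifth differences are constant at 240.
Work back: 2088 − 240 = 1848;  8094 − 1848 = 6246;  18386 − 6246 = 12140;  27052 − 12140 = 14912;  26863 − 14912 = 11951

11951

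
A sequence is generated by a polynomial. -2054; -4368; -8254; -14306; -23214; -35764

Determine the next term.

-52838

D1: -2314  -3886  -6052  -8908  -12550
D2: -1572  -2166  -2856  -3642
D3: -594  -690  -786
D4: -96  -96
Constant fourth difference = -96, so extend:
-786 − 96 = -882;  -3642 − 882 = -4524;  -12550 − 4524 = -17074;  -35764 − 17074 = -52838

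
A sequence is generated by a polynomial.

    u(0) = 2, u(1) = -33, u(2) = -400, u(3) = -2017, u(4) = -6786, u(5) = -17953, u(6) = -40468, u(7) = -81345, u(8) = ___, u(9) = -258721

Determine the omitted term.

-150022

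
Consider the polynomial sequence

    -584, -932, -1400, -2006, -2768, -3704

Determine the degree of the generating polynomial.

D1: -348, -468, -606, -762, -936
D2: -120, -138, -156, -174
D3: -18, -18, -18
The third differences are constant, so the polynomial has degree 3.

3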